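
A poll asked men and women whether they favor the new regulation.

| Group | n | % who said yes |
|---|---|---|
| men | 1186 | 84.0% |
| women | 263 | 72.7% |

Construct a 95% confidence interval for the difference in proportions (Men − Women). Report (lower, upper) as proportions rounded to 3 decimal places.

(0.055, 0.171)

The two standard errors are √(0.8400×0.1600/1186) = 0.01065 and √(0.7270×0.2730/263) = 0.02747.
Because the samples are independent, SE_diff = √(0.01065² + 0.02747²) = 0.02946.
Using z* = 1.960 for 95%, ME = 1.960 × 0.02946 = 0.05774.
p̂₁ − p̂₂ = 0.1130; interval 0.1130 ± 0.05774 gives (0.055, 0.171).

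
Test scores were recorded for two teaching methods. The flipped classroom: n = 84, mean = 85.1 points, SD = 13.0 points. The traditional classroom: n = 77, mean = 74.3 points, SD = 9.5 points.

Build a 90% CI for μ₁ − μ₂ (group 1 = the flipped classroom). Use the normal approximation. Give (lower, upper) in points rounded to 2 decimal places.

(7.86, 13.74)

Per-group SEs: s₁/√n₁ = 13.0/√84 = 1.4184, s₂/√n₂ = 9.5/√77 = 1.0826.
Unpooled SE of the difference: √(2.01185856 + 1.17202276) = 1.7843.
Margin of error = z* · SE = 1.645 × 1.7843 = 2.9352.
x̄₁ − x̄₂ = 85.1 − 74.3 = 10.8000.
CI: 10.8000 ± 2.9352 = (7.86, 13.74).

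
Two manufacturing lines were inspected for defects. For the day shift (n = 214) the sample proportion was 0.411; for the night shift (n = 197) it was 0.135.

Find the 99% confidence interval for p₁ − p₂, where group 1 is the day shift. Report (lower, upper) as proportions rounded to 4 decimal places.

Each SE is √(p̂(1−p̂)/n): √(0.4110·0.5890/214) = 0.03363 and √(0.1350·0.8650/197) = 0.02435.
SE(p̂₁ − p̂₂) = √(SE₁² + SE₂²) = √(0.0011309769 + 0.0005929225) = 0.04152, since the two samples are independent.
At 99% confidence z* = 2.576; margin = 2.576 × 0.04152 = 0.10696.
The difference is 0.4110 − 0.1350 = 0.2760, so the interval is 0.2760 ± 0.10696 = (0.1690, 0.3830).

(0.1690, 0.3830)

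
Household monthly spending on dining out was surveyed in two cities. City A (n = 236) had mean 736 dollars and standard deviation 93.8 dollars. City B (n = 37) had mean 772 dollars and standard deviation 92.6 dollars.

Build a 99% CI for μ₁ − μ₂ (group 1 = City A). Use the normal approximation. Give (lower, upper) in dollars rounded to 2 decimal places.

(-78.25, 6.25)

Standard errors of each mean: 93.8/√236 = 6.1059 and 92.6/√37 = 15.2233.
SE(x̄₁ − x̄₂) = √(6.1059² + 15.2233²) = 16.4022 for independent samples with unequal variances.
With z* = 2.576, the margin is 2.576 × 16.4022 = 42.2521.
x̄₁ − x̄₂ = 736 − 772 = -36.0000; the interval is -36.0000 ± 42.2521 = (-78.25, 6.25).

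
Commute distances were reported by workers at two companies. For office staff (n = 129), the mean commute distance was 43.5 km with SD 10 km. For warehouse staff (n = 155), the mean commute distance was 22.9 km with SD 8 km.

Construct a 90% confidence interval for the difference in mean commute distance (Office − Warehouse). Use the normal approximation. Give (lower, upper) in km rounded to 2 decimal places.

(18.81, 22.39)

Standard errors of each mean: 10/√129 = 0.8805 and 8/√155 = 0.6426.
SE(x̄₁ − x̄₂) = √(0.8805² + 0.6426²) = 1.0901 for independent samples with unequal variances.
With z* = 1.645, the margin is 1.645 × 1.0901 = 1.7932.
x̄₁ − x̄₂ = 43.5 − 22.9 = 20.6000; the interval is 20.6000 ± 1.7932 = (18.81, 22.39).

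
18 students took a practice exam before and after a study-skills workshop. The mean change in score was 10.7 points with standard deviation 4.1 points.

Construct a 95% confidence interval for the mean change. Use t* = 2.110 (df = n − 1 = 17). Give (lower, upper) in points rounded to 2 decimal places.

Paired design: SE = s_d/√n = 4.1/√18 = 0.9664.
t* = 2.110; margin of error = 2.110 × 0.9664 = 2.0391.
10.7 ± 2.0391 → (8.66, 12.74).

(8.66, 12.74)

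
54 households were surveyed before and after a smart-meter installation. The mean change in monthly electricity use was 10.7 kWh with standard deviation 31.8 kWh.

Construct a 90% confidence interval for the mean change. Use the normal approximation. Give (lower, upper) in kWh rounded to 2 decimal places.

(3.58, 17.82)

This is a matched-pairs design, so SE = s_d/√n = 31.8/√54 = 4.3274.
Margin = 1.645 × 4.3274 = 7.1186; the interval is 10.7 ± 7.1186 = (3.58, 17.82).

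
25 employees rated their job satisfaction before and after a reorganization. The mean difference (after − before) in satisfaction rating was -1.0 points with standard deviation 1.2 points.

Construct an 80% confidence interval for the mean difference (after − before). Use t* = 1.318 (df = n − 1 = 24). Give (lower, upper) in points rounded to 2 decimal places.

(-1.32, -0.68)

Paired design: SE = s_d/√n = 1.2/√25 = 0.2400.
t* = 1.318; margin of error = 1.318 × 0.2400 = 0.3163.
-1.0 ± 0.3163 → (-1.32, -0.68).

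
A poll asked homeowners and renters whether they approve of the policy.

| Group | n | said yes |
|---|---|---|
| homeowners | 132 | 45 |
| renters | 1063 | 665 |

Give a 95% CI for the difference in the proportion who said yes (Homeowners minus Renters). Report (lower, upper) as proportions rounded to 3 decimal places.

(-0.371, -0.199)

p̂₁ = 45/132 = 0.3409 and p̂₂ = 665/1063 = 0.6256.
SE₁ = √(p̂₁(1−p̂₁)/n₁) = √(0.3409·0.6591/132) = 0.04126; SE₂ = √(0.6256·0.3744/1063) = 0.01484.
Independent samples: SE of the difference = √(SE₁² + SE₂²) = √(0.0017023876 + 0.0002202256) = 0.04385.
z* for 95% confidence is 1.960, so the margin of error is 1.960 × 0.04385 = 0.08595.
Point estimate p̂₁ − p̂₂ = 0.3409 − 0.6256 = -0.2847.
-0.2847 ± 0.08595 → (-0.371, -0.199).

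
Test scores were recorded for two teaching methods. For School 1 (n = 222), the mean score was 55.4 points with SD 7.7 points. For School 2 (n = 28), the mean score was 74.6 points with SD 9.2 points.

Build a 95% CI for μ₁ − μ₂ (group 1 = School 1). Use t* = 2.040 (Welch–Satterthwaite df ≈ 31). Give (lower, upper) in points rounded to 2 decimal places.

(-22.90, -15.50)

SE₁ = s₁/√n₁ = 7.7/√222 = 0.5168; SE₂ = 9.2/√28 = 1.7386.
Independent samples, unequal variances: SE_diff = √(SE₁² + SE₂²) = √(0.26708224 + 3.02272996) = 1.8138.
t* = 2.040, so margin of error = 2.040 × 1.8138 = 3.7002.
Difference in means = 55.4 − 74.6 = -19.2000.
-19.2000 ± 3.7002 → (-22.90, -15.50).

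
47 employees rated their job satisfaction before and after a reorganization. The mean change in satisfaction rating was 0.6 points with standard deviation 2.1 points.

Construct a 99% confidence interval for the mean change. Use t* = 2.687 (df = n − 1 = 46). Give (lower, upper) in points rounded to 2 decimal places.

(-0.22, 1.42)

Paired design: SE = s_d/√n = 2.1/√47 = 0.3063.
t* = 2.687; margin of error = 2.687 × 0.3063 = 0.8230.
0.6 ± 0.8230 → (-0.22, 1.42).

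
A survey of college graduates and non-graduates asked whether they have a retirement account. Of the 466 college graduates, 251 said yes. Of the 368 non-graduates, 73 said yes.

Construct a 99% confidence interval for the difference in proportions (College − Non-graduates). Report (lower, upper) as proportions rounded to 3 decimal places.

p̂₁ = 251/466 = 0.5386 and p̂₂ = 73/368 = 0.1984.
SE₁ = √(p̂₁(1−p̂₁)/n₁) = √(0.5386·0.4614/466) = 0.02309; SE₂ = √(0.1984·0.8016/368) = 0.02079.
Independent samples: SE of the difference = √(SE₁² + SE₂²) = √(0.0005331481 + 0.0004322241) = 0.03107.
z* for 99% confidence is 2.576, so the margin of error is 2.576 × 0.03107 = 0.08004.
Point estimate p̂₁ − p̂₂ = 0.5386 − 0.1984 = 0.3402.
0.3402 ± 0.08004 → (0.260, 0.420).

(0.260, 0.420)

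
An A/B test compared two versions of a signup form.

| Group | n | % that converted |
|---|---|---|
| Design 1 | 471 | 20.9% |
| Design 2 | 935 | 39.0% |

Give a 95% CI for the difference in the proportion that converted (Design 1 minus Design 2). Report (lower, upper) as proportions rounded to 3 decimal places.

(-0.229, -0.133)

SE₁ = √(p̂₁(1−p̂₁)/n₁) = √(0.2090·0.7910/471) = 0.01873; SE₂ = √(0.3900·0.6100/935) = 0.01595.
Independent samples: SE of the difference = √(SE₁² + SE₂²) = √(0.0003508129 + 0.0002544025) = 0.02460.
z* for 95% confidence is 1.960, so the margin of error is 1.960 × 0.02460 = 0.04822.
Point estimate p̂₁ − p̂₂ = 0.2090 − 0.3900 = -0.1810.
-0.1810 ± 0.04822 → (-0.229, -0.133).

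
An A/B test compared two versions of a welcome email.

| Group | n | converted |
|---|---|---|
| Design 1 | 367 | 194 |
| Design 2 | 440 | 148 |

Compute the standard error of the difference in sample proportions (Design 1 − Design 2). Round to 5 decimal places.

p̂₁ = 194/367 = 0.5286 and p̂₂ = 148/440 = 0.3364.
SE₁ = √(p̂₁(1−p̂₁)/n₁) = √(0.5286·0.4714/367) = 0.02606; SE₂ = √(0.3364·0.6636/440) = 0.02252.
Independent samples: SE of the difference = √(SE₁² + SE₂²) = √(0.0006791236 + 0.0005071504) = 0.03444.

0.03444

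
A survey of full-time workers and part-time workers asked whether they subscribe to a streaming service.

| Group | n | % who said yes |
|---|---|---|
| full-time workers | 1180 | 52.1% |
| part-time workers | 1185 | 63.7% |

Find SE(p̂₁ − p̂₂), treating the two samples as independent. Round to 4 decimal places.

SE₁ = √(p̂₁(1−p̂₁)/n₁) = √(0.5210·0.4790/1180) = 0.01454; SE₂ = √(0.6370·0.3630/1185) = 0.01397.
Independent samples: SE of the difference = √(SE₁² + SE₂²) = √(0.0002114116 + 0.0001951609) = 0.02016.

0.0202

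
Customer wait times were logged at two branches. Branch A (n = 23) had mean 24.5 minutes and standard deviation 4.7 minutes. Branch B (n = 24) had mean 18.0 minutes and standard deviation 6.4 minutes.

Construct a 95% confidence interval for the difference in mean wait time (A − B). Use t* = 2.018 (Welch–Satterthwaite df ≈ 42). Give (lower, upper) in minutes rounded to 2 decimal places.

(3.20, 9.80)

SE₁ = s₁/√n₁ = 4.7/√23 = 0.9800; SE₂ = 6.4/√24 = 1.3064.
Independent samples, unequal variances: SE_diff = √(SE₁² + SE₂²) = √(0.9604 + 1.70668096) = 1.6331.
t* = 2.018, so margin of error = 2.018 × 1.6331 = 3.2956.
Difference in means = 24.5 − 18.0 = 6.5000.
6.5000 ± 3.2956 → (3.20, 9.80).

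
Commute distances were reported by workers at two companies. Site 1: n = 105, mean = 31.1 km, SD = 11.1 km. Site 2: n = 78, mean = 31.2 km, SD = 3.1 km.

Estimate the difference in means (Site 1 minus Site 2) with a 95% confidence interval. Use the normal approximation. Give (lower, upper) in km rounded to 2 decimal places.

Standard errors of each mean: 11.1/√105 = 1.0832 and 3.1/√78 = 0.3510.
SE(x̄₁ − x̄₂) = √(1.0832² + 0.3510²) = 1.1386 for independent samples with unequal variances.
With z* = 1.960, the margin is 1.960 × 1.1386 = 2.2317.
x̄₁ − x̄₂ = 31.1 − 31.2 = -0.1000; the interval is -0.1000 ± 2.2317 = (-2.33, 2.13).

(-2.33, 2.13)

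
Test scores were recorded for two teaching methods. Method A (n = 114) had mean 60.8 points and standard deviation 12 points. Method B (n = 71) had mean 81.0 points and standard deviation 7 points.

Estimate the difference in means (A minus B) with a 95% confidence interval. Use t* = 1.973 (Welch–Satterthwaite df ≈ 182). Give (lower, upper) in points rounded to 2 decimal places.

(-22.96, -17.44)

Standard errors of each mean: 12/√114 = 1.1239 and 7/√71 = 0.8307.
SE(x̄₁ − x̄₂) = √(1.1239² + 0.8307²) = 1.3976 for independent samples with unequal variances.
With t* = 1.973, the margin is 1.973 × 1.3976 = 2.7575.
x̄₁ − x̄₂ = 60.8 − 81.0 = -20.2000; the interval is -20.2000 ± 2.7575 = (-22.96, -17.44).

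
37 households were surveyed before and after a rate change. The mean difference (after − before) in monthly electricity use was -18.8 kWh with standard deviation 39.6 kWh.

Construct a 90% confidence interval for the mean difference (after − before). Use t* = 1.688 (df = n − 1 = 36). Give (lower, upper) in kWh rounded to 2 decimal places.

(-29.79, -7.81)

Paired design: SE = s_d/√n = 39.6/√37 = 6.5102.
t* = 1.688; margin of error = 1.688 × 6.5102 = 10.9892.
-18.8 ± 10.9892 → (-29.79, -7.81).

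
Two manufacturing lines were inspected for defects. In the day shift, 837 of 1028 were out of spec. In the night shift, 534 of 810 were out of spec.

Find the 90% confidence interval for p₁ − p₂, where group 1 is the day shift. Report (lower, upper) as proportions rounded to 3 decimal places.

(0.121, 0.189)

First, p̂₁ = 837/1028 = 0.8142; p̂₂ = 534/810 = 0.6593.
The two standard errors are √(0.8142×0.1858/1028) = 0.01213 and √(0.6593×0.3407/810) = 0.01665.
Because the samples are independent, SE_diff = √(0.01213² + 0.01665²) = 0.02060.
Using z* = 1.645 for 90%, ME = 1.645 × 0.02060 = 0.03389.
p̂₁ − p̂₂ = 0.1549; interval 0.1549 ± 0.03389 gives (0.121, 0.189).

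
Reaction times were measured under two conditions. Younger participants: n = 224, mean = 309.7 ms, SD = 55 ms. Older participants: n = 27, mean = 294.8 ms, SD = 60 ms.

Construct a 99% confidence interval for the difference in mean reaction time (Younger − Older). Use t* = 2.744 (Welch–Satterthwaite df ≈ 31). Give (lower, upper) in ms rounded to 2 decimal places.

(-18.35, 48.15)

Standard errors of each mean: 55/√224 = 3.6748 and 60/√27 = 11.5470.
SE(x̄₁ − x̄₂) = √(3.6748² + 11.5470²) = 12.1176 for independent samples with unequal variances.
With t* = 2.744, the margin is 2.744 × 12.1176 = 33.2507.
x̄₁ − x̄₂ = 309.7 − 294.8 = 14.9000; the interval is 14.9000 ± 33.2507 = (-18.35, 48.15).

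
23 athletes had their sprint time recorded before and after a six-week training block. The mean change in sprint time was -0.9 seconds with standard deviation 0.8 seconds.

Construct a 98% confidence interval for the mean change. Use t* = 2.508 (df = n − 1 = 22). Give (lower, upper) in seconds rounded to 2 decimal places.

Paired design: SE = s_d/√n = 0.8/√23 = 0.1668.
t* = 2.508; margin of error = 2.508 × 0.1668 = 0.4183.
-0.9 ± 0.4183 → (-1.32, -0.48).

(-1.32, -0.48)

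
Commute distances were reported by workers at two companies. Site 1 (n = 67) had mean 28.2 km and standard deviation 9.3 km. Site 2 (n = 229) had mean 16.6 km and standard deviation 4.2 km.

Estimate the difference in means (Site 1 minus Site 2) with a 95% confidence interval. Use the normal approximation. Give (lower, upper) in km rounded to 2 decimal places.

(9.31, 13.89)

Per-group SEs: s₁/√n₁ = 9.3/√67 = 1.1362, s₂/√n₂ = 4.2/√229 = 0.2775.
Unpooled SE of the difference: √(1.29095044 + 0.07700625) = 1.1696.
Margin of error = z* · SE = 1.960 × 1.1696 = 2.2924.
x̄₁ − x̄₂ = 28.2 − 16.6 = 11.6000.
CI: 11.6000 ± 2.2924 = (9.31, 13.89).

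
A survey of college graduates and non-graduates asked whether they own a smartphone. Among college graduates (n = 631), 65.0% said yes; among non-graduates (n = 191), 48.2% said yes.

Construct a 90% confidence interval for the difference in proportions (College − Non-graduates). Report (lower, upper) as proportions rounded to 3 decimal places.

SE₁ = √(p̂₁(1−p̂₁)/n₁) = √(0.6500·0.3500/631) = 0.01899; SE₂ = √(0.4820·0.5180/191) = 0.03616.
Independent samples: SE of the difference = √(SE₁² + SE₂²) = √(0.0003606201 + 0.0013075456) = 0.04084.
z* for 90% confidence is 1.645, so the margin of error is 1.645 × 0.04084 = 0.06718.
Point estimate p̂₁ − p̂₂ = 0.6500 − 0.4820 = 0.1680.
0.1680 ± 0.06718 → (0.101, 0.235).

(0.101, 0.235)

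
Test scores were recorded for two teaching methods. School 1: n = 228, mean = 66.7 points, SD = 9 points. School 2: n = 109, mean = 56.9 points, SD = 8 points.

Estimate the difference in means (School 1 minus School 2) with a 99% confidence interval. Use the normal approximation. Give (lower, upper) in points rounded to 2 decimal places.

(7.30, 12.30)

SE₁ = s₁/√n₁ = 9/√228 = 0.5960; SE₂ = 8/√109 = 0.7663.
Independent samples, unequal variances: SE_diff = √(SE₁² + SE₂²) = √(0.355216 + 0.58721569) = 0.9708.
z* = 2.576, so margin of error = 2.576 × 0.9708 = 2.5008.
Difference in means = 66.7 − 56.9 = 9.8000.
9.8000 ± 2.5008 → (7.30, 12.30).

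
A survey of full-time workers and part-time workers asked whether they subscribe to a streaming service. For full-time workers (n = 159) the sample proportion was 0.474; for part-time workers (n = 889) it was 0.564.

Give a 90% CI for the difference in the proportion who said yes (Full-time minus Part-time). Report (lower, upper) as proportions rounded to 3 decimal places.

(-0.161, -0.019)

Each SE is √(p̂(1−p̂)/n): √(0.4740·0.5260/159) = 0.03960 and √(0.5640·0.4360/889) = 0.01663.
SE(p̂₁ − p̂₂) = √(SE₁² + SE₂²) = √(0.00156816 + 0.0002765569) = 0.04295, since the two samples are independent.
At 90% confidence z* = 1.645; margin = 1.645 × 0.04295 = 0.07065.
The difference is 0.4740 − 0.5640 = -0.0900, so the interval is -0.0900 ± 0.07065 = (-0.161, -0.019).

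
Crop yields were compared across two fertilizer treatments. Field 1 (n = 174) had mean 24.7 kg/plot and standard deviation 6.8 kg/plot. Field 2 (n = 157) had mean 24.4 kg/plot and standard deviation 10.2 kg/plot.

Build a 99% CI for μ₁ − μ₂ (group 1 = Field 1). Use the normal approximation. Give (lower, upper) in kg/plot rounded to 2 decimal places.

Standard errors of each mean: 6.8/√174 = 0.5155 and 10.2/√157 = 0.8140.
SE(x̄₁ − x̄₂) = √(0.5155² + 0.8140²) = 0.9635 for independent samples with unequal variances.
With z* = 2.576, the margin is 2.576 × 0.9635 = 2.4820.
x̄₁ − x̄₂ = 24.7 − 24.4 = 0.3000; the interval is 0.3000 ± 2.4820 = (-2.18, 2.78).

(-2.18, 2.78)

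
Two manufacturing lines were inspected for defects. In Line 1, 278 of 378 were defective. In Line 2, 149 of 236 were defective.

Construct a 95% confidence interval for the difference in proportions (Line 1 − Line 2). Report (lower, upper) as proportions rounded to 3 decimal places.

Sample proportions: 278/378 = 0.7354, 149/236 = 0.6314.
Each SE is √(p̂(1−p̂)/n): √(0.7354·0.2646/378) = 0.02269 and √(0.6314·0.3686/236) = 0.03140.
SE(p̂₁ − p̂₂) = √(SE₁² + SE₂²) = √(0.0005148361 + 0.00098596) = 0.03874, since the two samples are independent.
At 95% confidence z* = 1.960; margin = 1.960 × 0.03874 = 0.07593.
The difference is 0.7354 − 0.6314 = 0.1040, so the interval is 0.1040 ± 0.07593 = (0.028, 0.180).

(0.028, 0.180)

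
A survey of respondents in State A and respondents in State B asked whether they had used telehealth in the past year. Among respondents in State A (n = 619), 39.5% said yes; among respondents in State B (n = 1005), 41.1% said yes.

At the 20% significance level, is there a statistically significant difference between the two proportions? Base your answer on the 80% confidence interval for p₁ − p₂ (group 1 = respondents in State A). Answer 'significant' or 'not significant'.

not significant

Each SE is √(p̂(1−p̂)/n): √(0.3950·0.6050/619) = 0.01965 and √(0.4110·0.5890/1005) = 0.01552.
SE(p̂₁ − p̂₂) = √(SE₁² + SE₂²) = √(0.0003861225 + 0.0002408704) = 0.02504, since the two samples are independent.
At 80% confidence z* = 1.282; margin = 1.282 × 0.02504 = 0.03210.
The difference is 0.3950 − 0.4110 = -0.0160, so the interval is -0.0160 ± 0.03210 = (-0.04810, 0.01610).
The interval (-0.04810, 0.01610) contains 0, so the difference is not significant.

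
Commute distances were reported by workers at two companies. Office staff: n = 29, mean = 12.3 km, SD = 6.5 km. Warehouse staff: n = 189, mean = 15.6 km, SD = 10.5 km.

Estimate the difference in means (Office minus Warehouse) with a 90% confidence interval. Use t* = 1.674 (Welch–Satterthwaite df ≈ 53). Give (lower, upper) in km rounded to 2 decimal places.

(-5.69, -0.91)

SE₁ = s₁/√n₁ = 6.5/√29 = 1.2070; SE₂ = 10.5/√189 = 0.7638.
Independent samples, unequal variances: SE_diff = √(SE₁² + SE₂²) = √(1.456849 + 0.58339044) = 1.4284.
t* = 1.674, so margin of error = 1.674 × 1.4284 = 2.3911.
Difference in means = 12.3 − 15.6 = -3.3000.
-3.3000 ± 2.3911 → (-5.69, -0.91).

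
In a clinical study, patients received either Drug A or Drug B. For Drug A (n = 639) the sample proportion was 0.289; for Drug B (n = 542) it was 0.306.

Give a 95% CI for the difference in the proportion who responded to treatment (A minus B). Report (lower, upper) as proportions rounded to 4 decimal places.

(-0.0693, 0.0353)

SE₁ = √(p̂₁(1−p̂₁)/n₁) = √(0.2890·0.7110/639) = 0.01793; SE₂ = √(0.3060·0.6940/542) = 0.01979.
Independent samples: SE of the difference = √(SE₁² + SE₂²) = √(0.0003214849 + 0.0003916441) = 0.02670.
z* for 95% confidence is 1.960, so the margin of error is 1.960 × 0.02670 = 0.05233.
Point estimate p̂₁ − p̂₂ = 0.2890 − 0.3060 = -0.0170.
-0.0170 ± 0.05233 → (-0.0693, 0.0353).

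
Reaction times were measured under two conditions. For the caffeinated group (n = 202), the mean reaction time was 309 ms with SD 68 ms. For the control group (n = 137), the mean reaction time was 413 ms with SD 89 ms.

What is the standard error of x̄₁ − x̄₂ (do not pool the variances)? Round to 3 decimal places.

8.984

SE₁ = s₁/√n₁ = 68/√202 = 4.7845; SE₂ = 89/√137 = 7.6038.
Independent samples, unequal variances: SE_diff = √(SE₁² + SE₂²) = √(22.89144025 + 57.81777444) = 8.9838.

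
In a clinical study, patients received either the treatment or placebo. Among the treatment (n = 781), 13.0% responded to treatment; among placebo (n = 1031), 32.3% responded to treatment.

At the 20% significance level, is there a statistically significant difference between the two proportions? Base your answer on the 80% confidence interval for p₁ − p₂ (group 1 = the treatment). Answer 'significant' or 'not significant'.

The two standard errors are √(0.1300×0.8700/781) = 0.01203 and √(0.3230×0.6770/1031) = 0.01456.
Because the samples are independent, SE_diff = √(0.01203² + 0.01456²) = 0.01889.
Using z* = 1.282 for 80%, ME = 1.282 × 0.01889 = 0.02422.
p̂₁ − p̂₂ = -0.1930; interval -0.1930 ± 0.02422 gives (-0.21722, -0.16878).
The interval (-0.21722, -0.16878) does not contain 0, so the difference is significant.

significant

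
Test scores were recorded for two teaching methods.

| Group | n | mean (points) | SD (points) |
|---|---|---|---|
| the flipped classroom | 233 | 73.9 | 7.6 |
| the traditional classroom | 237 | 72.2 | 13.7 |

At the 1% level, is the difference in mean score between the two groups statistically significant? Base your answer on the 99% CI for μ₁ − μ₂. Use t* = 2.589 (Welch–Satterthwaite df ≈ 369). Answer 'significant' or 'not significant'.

Standard errors of each mean: 7.6/√233 = 0.4979 and 13.7/√237 = 0.8899.
SE(x̄₁ − x̄₂) = √(0.4979² + 0.8899²) = 1.0197 for independent samples with unequal variances.
With t* = 2.589, the margin is 2.589 × 1.0197 = 2.6400.
x̄₁ − x̄₂ = 73.9 − 72.2 = 1.7000; the interval is 1.7000 ± 2.6400 = (-0.9400, 4.3400).
The interval (-0.9400, 4.3400) contains 0, so the difference is not significant.

not significant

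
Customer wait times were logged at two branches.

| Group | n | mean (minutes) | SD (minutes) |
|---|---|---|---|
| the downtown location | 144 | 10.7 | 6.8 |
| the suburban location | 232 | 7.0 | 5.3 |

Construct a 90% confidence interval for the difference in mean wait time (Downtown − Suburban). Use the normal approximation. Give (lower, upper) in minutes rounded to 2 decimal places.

(2.61, 4.79)

Per-group SEs: s₁/√n₁ = 6.8/√144 = 0.5667, s₂/√n₂ = 5.3/√232 = 0.3480.
Unpooled SE of the difference: √(0.32114889 + 0.121104) = 0.6650.
Margin of error = z* · SE = 1.645 × 0.6650 = 1.0939.
x̄₁ − x̄₂ = 10.7 − 7.0 = 3.7000.
CI: 3.7000 ± 1.0939 = (2.61, 4.79).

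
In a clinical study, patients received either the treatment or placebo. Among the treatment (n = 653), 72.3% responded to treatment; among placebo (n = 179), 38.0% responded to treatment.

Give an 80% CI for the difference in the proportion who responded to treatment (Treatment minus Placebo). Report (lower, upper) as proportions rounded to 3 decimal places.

(0.291, 0.395)

Each SE is √(p̂(1−p̂)/n): √(0.7230·0.2770/653) = 0.01751 and √(0.3800·0.6200/179) = 0.03628.
SE(p̂₁ − p̂₂) = √(SE₁² + SE₂²) = √(0.0003066001 + 0.0013162384) = 0.04028, since the two samples are independent.
At 80% confidence z* = 1.282; margin = 1.282 × 0.04028 = 0.05164.
The difference is 0.7230 − 0.3800 = 0.3430, so the interval is 0.3430 ± 0.05164 = (0.291, 0.395).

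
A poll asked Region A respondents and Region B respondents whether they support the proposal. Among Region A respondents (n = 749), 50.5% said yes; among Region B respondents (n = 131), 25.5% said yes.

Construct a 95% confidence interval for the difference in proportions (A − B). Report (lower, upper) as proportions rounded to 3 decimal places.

(0.167, 0.333)

Each SE is √(p̂(1−p̂)/n): √(0.5050·0.4950/749) = 0.01827 and √(0.2550·0.7450/131) = 0.03808.
SE(p̂₁ − p̂₂) = √(SE₁² + SE₂²) = √(0.0003337929 + 0.0014500864) = 0.04224, since the two samples are independent.
At 95% confidence z* = 1.960; margin = 1.960 × 0.04224 = 0.08279.
The difference is 0.5050 − 0.2550 = 0.2500, so the interval is 0.2500 ± 0.08279 = (0.167, 0.333).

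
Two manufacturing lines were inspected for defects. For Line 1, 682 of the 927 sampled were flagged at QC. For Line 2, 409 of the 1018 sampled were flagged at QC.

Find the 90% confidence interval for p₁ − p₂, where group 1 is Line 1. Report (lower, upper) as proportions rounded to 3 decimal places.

(0.299, 0.369)

p̂₁ = 682/927 = 0.7357 and p̂₂ = 409/1018 = 0.4018.
SE₁ = √(p̂₁(1−p̂₁)/n₁) = √(0.7357·0.2643/927) = 0.01448; SE₂ = √(0.4018·0.5982/1018) = 0.01537.
Independent samples: SE of the difference = √(SE₁² + SE₂²) = √(0.0002096704 + 0.0002362369) = 0.02112.
z* for 90% confidence is 1.645, so the margin of error is 1.645 × 0.02112 = 0.03474.
Point estimate p̂₁ − p̂₂ = 0.7357 − 0.4018 = 0.3339.
0.3339 ± 0.03474 → (0.299, 0.369).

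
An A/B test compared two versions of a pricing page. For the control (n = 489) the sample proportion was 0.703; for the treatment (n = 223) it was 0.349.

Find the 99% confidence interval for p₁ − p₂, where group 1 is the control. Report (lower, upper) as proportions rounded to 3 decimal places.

SE₁ = √(p̂₁(1−p̂₁)/n₁) = √(0.7030·0.2970/489) = 0.02066; SE₂ = √(0.3490·0.6510/223) = 0.03192.
Independent samples: SE of the difference = √(SE₁² + SE₂²) = √(0.0004268356 + 0.0010188864) = 0.03802.
z* for 99% confidence is 2.576, so the margin of error is 2.576 × 0.03802 = 0.09794.
Point estimate p̂₁ − p̂₂ = 0.7030 − 0.3490 = 0.3540.
0.3540 ± 0.09794 → (0.256, 0.452).

(0.256, 0.452)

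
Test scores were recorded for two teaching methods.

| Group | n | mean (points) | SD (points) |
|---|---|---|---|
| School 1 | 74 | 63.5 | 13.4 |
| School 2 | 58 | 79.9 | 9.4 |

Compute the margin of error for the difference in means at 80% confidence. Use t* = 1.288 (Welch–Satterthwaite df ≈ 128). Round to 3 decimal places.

2.560

SE₁ = s₁/√n₁ = 13.4/√74 = 1.5577; SE₂ = 9.4/√58 = 1.2343.
Independent samples, unequal variances: SE_diff = √(SE₁² + SE₂²) = √(2.42642929 + 1.52349649) = 1.9874.
t* = 1.288, so margin of error = 1.288 × 1.9874 = 2.5598.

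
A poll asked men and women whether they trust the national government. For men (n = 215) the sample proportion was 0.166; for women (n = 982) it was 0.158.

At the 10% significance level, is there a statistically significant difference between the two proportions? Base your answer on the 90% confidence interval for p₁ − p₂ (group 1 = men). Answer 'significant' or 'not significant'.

not significant

The two standard errors are √(0.1660×0.8340/215) = 0.02538 and √(0.1580×0.8420/982) = 0.01164.
Because the samples are independent, SE_diff = √(0.02538² + 0.01164²) = 0.02792.
Using z* = 1.645 for 90%, ME = 1.645 × 0.02792 = 0.04593.
p̂₁ − p̂₂ = 0.0080; interval 0.0080 ± 0.04593 gives (-0.03793, 0.05393).
The interval (-0.03793, 0.05393) contains 0, so the difference is not significant.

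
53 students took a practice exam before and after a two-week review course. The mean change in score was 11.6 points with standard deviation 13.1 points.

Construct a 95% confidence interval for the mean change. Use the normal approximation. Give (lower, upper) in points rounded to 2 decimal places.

(8.07, 15.13)

This is a matched-pairs design, so SE = s_d/√n = 13.1/√53 = 1.7994.
Margin = 1.960 × 1.7994 = 3.5268; the interval is 11.6 ± 3.5268 = (8.07, 15.13).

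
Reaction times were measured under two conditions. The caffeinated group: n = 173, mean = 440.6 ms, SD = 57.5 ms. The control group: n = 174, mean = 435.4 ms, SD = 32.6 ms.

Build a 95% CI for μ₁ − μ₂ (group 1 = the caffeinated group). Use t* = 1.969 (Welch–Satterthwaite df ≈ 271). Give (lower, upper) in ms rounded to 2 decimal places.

SE₁ = s₁/√n₁ = 57.5/√173 = 4.3716; SE₂ = 32.6/√174 = 2.4714.
Independent samples, unequal variances: SE_diff = √(SE₁² + SE₂²) = √(19.11088656 + 6.10781796) = 5.0218.
t* = 1.969, so margin of error = 1.969 × 5.0218 = 9.8879.
Difference in means = 440.6 − 435.4 = 5.2000.
5.2000 ± 9.8879 → (-4.69, 15.09).

(-4.69, 15.09)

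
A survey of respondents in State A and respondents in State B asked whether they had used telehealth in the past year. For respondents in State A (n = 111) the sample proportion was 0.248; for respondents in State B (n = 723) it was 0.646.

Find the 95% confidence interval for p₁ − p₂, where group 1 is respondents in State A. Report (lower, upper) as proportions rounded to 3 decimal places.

The two standard errors are √(0.2480×0.7520/111) = 0.04099 and √(0.6460×0.3540/723) = 0.01778.
Because the samples are independent, SE_diff = √(0.04099² + 0.01778²) = 0.04468.
Using z* = 1.960 for 95%, ME = 1.960 × 0.04468 = 0.08757.
p̂₁ − p̂₂ = -0.3980; interval -0.3980 ± 0.08757 gives (-0.486, -0.310).

(-0.486, -0.310)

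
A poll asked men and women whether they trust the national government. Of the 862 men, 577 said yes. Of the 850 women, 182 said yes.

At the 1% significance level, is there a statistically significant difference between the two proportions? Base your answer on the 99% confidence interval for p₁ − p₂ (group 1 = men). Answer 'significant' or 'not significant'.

significant

Sample proportions: 577/862 = 0.6694, 182/850 = 0.2141.
Each SE is √(p̂(1−p̂)/n): √(0.6694·0.3306/862) = 0.01602 and √(0.2141·0.7859/850) = 0.01407.
SE(p̂₁ − p̂₂) = √(SE₁² + SE₂²) = √(0.0002566404 + 0.0001979649) = 0.02132, since the two samples are independent.
At 99% confidence z* = 2.576; margin = 2.576 × 0.02132 = 0.05492.
The difference is 0.6694 − 0.2141 = 0.4553, so the interval is 0.4553 ± 0.05492 = (0.40038, 0.51022).
The interval (0.40038, 0.51022) does not contain 0, so the difference is significant.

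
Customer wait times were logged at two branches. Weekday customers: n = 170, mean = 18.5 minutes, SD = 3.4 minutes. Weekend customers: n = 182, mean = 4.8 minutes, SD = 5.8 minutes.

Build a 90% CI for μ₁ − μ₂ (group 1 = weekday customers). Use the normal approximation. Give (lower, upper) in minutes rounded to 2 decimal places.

(12.87, 14.53)

SE₁ = s₁/√n₁ = 3.4/√170 = 0.2608; SE₂ = 5.8/√182 = 0.4299.
Independent samples, unequal variances: SE_diff = √(SE₁² + SE₂²) = √(0.06801664 + 0.18481401) = 0.5028.
z* = 1.645, so margin of error = 1.645 × 0.5028 = 0.8271.
Difference in means = 18.5 − 4.8 = 13.7000.
13.7000 ± 0.8271 → (12.87, 14.53).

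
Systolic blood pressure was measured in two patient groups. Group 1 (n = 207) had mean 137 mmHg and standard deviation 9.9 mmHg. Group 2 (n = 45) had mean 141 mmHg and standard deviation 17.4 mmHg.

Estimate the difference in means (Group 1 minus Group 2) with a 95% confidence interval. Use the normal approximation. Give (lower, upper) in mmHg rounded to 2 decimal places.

Standard errors of each mean: 9.9/√207 = 0.6881 and 17.4/√45 = 2.5938.
SE(x̄₁ − x̄₂) = √(0.6881² + 2.5938²) = 2.6835 for independent samples with unequal variances.
With z* = 1.960, the margin is 1.960 × 2.6835 = 5.2597.
x̄₁ − x̄₂ = 137 − 141 = -4.0000; the interval is -4.0000 ± 5.2597 = (-9.26, 1.26).

(-9.26, 1.26)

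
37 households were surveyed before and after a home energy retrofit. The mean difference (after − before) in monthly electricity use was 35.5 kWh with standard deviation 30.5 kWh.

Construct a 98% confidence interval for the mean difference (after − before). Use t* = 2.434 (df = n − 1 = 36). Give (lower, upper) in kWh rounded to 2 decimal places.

(23.30, 47.70)

This is a matched-pairs design, so SE = s_d/√n = 30.5/√37 = 5.0142.
Margin = 2.434 × 5.0142 = 12.2046; the interval is 35.5 ± 12.2046 = (23.30, 47.70).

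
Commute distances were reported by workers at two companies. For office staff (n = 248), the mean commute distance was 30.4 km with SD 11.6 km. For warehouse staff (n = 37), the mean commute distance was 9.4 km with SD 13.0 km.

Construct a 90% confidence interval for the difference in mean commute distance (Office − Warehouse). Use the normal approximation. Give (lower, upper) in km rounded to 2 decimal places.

(17.28, 24.72)

Per-group SEs: s₁/√n₁ = 11.6/√248 = 0.7366, s₂/√n₂ = 13.0/√37 = 2.1372.
Unpooled SE of the difference: √(0.54257956 + 4.56762384) = 2.2606.
Margin of error = z* · SE = 1.645 × 2.2606 = 3.7187.
x̄₁ − x̄₂ = 30.4 − 9.4 = 21.0000.
CI: 21.0000 ± 3.7187 = (17.28, 24.72).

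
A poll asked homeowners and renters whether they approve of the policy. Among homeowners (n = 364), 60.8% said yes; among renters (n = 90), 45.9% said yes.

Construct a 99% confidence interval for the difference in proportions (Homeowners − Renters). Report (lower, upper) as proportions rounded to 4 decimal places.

(-0.0015, 0.2995)

The two standard errors are √(0.6080×0.3920/364) = 0.02559 and √(0.4590×0.5410/90) = 0.05253.
Because the samples are independent, SE_diff = √(0.02559² + 0.05253²) = 0.05843.
Using z* = 2.576 for 99%, ME = 2.576 × 0.05843 = 0.15052.
p̂₁ − p̂₂ = 0.1490; interval 0.1490 ± 0.15052 gives (-0.0015, 0.2995).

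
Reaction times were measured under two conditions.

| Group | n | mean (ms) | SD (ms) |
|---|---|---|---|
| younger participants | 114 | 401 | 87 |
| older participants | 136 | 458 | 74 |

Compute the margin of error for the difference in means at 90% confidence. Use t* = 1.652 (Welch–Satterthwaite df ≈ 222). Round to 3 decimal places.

Per-group SEs: s₁/√n₁ = 87/√114 = 8.1483, s₂/√n₂ = 74/√136 = 6.3454.
Unpooled SE of the difference: √(66.39479289 + 40.26410116) = 10.3276.
Margin of error = t* · SE = 1.652 × 10.3276 = 17.0612.

17.061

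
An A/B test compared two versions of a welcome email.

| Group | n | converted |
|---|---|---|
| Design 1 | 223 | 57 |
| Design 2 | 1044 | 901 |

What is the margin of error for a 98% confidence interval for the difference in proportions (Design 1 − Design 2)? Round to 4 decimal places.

0.0723

p̂₁ = 57/223 = 0.2556 and p̂₂ = 901/1044 = 0.8630.
SE₁ = √(p̂₁(1−p̂₁)/n₁) = √(0.2556·0.7444/223) = 0.02921; SE₂ = √(0.8630·0.1370/1044) = 0.01064.
Independent samples: SE of the difference = √(SE₁² + SE₂²) = √(0.0008532241 + 0.0001132096) = 0.03109.
z* for 98% confidence is 2.326, so the margin of error is 2.326 × 0.03109 = 0.07232.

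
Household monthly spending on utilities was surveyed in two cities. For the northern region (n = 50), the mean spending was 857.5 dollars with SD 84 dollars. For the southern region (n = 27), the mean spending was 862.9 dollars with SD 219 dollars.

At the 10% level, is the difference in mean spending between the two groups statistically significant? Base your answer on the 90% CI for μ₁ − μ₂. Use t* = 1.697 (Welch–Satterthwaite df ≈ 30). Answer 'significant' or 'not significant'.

not significant

SE₁ = s₁/√n₁ = 84/√50 = 11.8794; SE₂ = 219/√27 = 42.1466.
Independent samples, unequal variances: SE_diff = √(SE₁² + SE₂²) = √(141.12014436 + 1776.33589156) = 43.7888.
t* = 1.697, so margin of error = 1.697 × 43.7888 = 74.3096.
Difference in means = 857.5 − 862.9 = -5.4000.
-5.4000 ± 74.3096 → (-79.7096, 68.9096).
The interval (-79.7096, 68.9096) contains 0, so the difference is not significant.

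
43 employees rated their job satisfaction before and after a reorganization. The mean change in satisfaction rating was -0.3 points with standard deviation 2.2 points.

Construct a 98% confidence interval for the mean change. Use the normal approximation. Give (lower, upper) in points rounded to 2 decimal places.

This is a matched-pairs design, so SE = s_d/√n = 2.2/√43 = 0.3355.
Margin = 2.326 × 0.3355 = 0.7804; the interval is -0.3 ± 0.7804 = (-1.08, 0.48).

(-1.08, 0.48)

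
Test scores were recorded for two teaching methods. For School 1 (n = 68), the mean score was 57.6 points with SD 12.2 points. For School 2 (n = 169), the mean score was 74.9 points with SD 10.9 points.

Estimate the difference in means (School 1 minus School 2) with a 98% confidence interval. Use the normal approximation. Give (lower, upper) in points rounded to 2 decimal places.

(-21.26, -13.34)

Standard errors of each mean: 12.2/√68 = 1.4795 and 10.9/√169 = 0.8385.
SE(x̄₁ − x̄₂) = √(1.4795² + 0.8385²) = 1.7006 for independent samples with unequal variances.
With z* = 2.326, the margin is 2.326 × 1.7006 = 3.9556.
x̄₁ − x̄₂ = 57.6 − 74.9 = -17.3000; the interval is -17.3000 ± 3.9556 = (-21.26, -13.34).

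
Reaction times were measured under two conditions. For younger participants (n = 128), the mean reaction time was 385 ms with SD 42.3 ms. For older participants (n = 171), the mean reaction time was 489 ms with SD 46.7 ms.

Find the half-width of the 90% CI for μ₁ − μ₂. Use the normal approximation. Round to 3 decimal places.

SE₁ = s₁/√n₁ = 42.3/√128 = 3.7388; SE₂ = 46.7/√171 = 3.5712.
Independent samples, unequal variances: SE_diff = √(SE₁² + SE₂²) = √(13.97862544 + 12.75346944) = 5.1703.
z* = 1.645, so margin of error = 1.645 × 5.1703 = 8.5051.

8.505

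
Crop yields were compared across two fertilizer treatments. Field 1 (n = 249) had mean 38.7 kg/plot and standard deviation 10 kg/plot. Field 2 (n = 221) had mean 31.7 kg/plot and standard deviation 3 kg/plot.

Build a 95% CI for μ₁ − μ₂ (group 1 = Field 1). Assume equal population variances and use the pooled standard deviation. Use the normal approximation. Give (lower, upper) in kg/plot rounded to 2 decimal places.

(5.63, 8.37)

s_p = √[((n₁−1)s₁² + (n₂−1)s₂²)/(n₁+n₂−2)] = √[(248·10² + 220·3²)/468] = 7.5645.
SE = 7.5645·√(1/249 + 1/221) = 0.6991.
With z* = 1.960, margin = 1.960 × 0.6991 = 1.3702.
x̄₁ − x̄₂ = 38.7 − 31.7 = 7.0000; interval 7.0000 ± 1.3702 = (5.63, 8.37).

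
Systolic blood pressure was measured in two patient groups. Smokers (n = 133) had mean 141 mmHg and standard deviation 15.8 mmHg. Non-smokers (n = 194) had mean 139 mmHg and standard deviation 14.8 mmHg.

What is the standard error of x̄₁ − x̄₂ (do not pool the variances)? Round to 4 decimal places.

SE₁ = s₁/√n₁ = 15.8/√133 = 1.3700; SE₂ = 14.8/√194 = 1.0626.
Independent samples, unequal variances: SE_diff = √(SE₁² + SE₂²) = √(1.8769 + 1.12911876) = 1.7338.

1.7338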